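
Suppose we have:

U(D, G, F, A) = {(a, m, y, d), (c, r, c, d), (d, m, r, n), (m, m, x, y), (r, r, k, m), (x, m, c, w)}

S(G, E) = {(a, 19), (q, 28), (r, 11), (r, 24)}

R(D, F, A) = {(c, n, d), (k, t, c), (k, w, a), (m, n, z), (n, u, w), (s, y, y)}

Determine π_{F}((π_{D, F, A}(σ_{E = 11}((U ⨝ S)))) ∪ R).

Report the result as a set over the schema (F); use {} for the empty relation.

U ⋈ S (natural join on G): {(c, r, c, d, 11), (c, r, c, d, 24), (r, r, k, m, 11), (r, r, k, m, 24)}
Filtering on E = 11 leaves {(c, r, c, d, 11), (r, r, k, m, 11)}.
π_{D, F, A} gives {(c, c, d), (r, k, m)}.
Union: {(c, c, d), (r, k, m)} with {(c, n, d), (k, t, c), (k, w, a), (m, n, z), (n, u, w), (s, y, y)} → {(c, c, d), (c, n, d), (k, t, c), (k, w, a), (m, n, z), (n, u, w), (r, k, m), (s, y, y)}
π_{F} gives {c, k, n, t, u, w, y} (1 duplicate(s) eliminated).

{c, k, n, t, u, w, y}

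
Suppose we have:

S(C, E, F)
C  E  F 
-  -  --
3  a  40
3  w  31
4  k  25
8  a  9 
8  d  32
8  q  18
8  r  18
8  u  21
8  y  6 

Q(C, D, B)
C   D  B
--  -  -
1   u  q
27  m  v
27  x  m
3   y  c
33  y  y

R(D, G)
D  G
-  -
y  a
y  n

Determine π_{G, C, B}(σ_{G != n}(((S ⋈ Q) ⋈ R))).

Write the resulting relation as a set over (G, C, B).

{(a, 3, c)}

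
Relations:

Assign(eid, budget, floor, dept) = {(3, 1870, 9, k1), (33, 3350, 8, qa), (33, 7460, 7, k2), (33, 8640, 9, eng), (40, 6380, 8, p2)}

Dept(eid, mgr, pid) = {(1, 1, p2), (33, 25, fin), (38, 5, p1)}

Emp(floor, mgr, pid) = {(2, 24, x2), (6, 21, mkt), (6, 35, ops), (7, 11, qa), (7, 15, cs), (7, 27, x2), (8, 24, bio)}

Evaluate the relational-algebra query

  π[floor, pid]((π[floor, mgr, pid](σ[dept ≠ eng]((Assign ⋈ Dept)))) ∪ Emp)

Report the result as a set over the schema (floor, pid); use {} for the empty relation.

{(2, x2), (6, mkt), (6, ops), (7, cs), (7, fin), (7, qa), (7, x2), (8, bio), (8, fin)}

Assign ⋈ Dept (natural join on eid): {(33, 3350, 8, qa, 25, fin), (33, 7460, 7, k2, 25, fin), (33, 8640, 9, eng, 25, fin)}
Filtering on dept ≠ eng leaves {(33, 3350, 8, qa, 25, fin), (33, 7460, 7, k2, 25, fin)}.
Keep only column(s) floor, mgr, pid: {(7, 25, fin), (8, 25, fin)}
Taking the union: {(2, 24, x2), (6, 21, mkt), (6, 35, ops), (7, 11, qa), (7, 15, cs), (7, 25, fin), (7, 27, x2), (8, 24, bio), (8, 25, fin)}
Keep only column(s) floor, pid: {(2, x2), (6, mkt), (6, ops), (7, cs), (7, fin), (7, qa), (7, x2), (8, bio), (8, fin)}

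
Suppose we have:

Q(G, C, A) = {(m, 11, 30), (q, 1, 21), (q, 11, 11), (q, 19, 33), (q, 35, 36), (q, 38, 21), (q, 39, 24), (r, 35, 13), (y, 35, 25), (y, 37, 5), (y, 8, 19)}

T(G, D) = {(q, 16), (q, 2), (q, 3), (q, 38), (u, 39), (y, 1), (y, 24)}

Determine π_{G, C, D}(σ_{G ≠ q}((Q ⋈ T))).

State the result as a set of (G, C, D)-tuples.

{(y, 35, 1), (y, 35, 24), (y, 37, 1), (y, 37, 24), (y, 8, 1), (y, 8, 24)}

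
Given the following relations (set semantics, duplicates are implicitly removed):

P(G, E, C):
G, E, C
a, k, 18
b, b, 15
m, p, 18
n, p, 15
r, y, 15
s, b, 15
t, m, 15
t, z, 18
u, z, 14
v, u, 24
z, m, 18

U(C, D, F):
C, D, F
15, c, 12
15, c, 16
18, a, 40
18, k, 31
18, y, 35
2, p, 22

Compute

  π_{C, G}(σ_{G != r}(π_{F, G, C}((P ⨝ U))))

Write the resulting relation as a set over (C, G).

Natural join on C: {(a, k, 18, a, 40), (a, k, 18, k, 31), (a, k, 18, y, 35), (b, b, 15, c, 12), (b, b, 15, c, 16), (m, p, 18, a, 40), (m, p, 18, k, 31), (m, p, 18, y, 35), (n, p, 15, c, 12), (n, p, 15, c, 16), (r, y, 15, c, 12), (r, y, 15, c, 16), (s, b, 15, c, 12), (s, b, 15, c, 16), (t, m, 15, c, 12), (t, m, 15, c, 16), (t, z, 18, a, 40), (t, z, 18, k, 31), (t, z, 18, y, 35), (z, m, 18, a, 40), (z, m, 18, k, 31), (z, m, 18, y, 35)}
π_{F, G, C} gives {(12, b, 15), (12, n, 15), (12, r, 15), (12, s, 15), (12, t, 15), (16, b, 15), (16, n, 15), (16, r, 15), (16, s, 15), (16, t, 15), (31, a, 18), (31, m, 18), (31, t, 18), (31, z, 18), (35, a, 18), (35, m, 18), (35, t, 18), (35, z, 18), (40, a, 18), (40, m, 18), (40, t, 18), (40, z, 18)}.
Filtering on G != r leaves {(12, b, 15), (12, n, 15), (12, s, 15), (12, t, 15), (16, b, 15), (16, n, 15), (16, s, 15), (16, t, 15), (31, a, 18), (31, m, 18), (31, t, 18), (31, z, 18), (35, a, 18), (35, m, 18), (35, t, 18), (35, z, 18), (40, a, 18), (40, m, 18), (40, t, 18), (40, z, 18)}.
π_{C, G} gives {(15, b), (15, n), (15, s), (15, t), (18, a), (18, m), (18, t), (18, z)} (12 duplicate(s) eliminated).

{(15, b), (15, n), (15, s), (15, t), (18, a), (18, m), (18, t), (18, z)}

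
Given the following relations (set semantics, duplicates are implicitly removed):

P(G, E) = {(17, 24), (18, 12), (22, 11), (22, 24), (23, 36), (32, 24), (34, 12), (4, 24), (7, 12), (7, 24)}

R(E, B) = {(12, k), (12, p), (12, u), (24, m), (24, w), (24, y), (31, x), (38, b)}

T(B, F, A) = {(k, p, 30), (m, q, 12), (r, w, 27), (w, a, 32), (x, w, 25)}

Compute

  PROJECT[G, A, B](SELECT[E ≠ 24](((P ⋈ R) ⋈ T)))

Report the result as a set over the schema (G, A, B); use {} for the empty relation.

Natural join on E: {(17, 24, m), (17, 24, w), (17, 24, y), (18, 12, k), (18, 12, p), (18, 12, u), (22, 24, m), (22, 24, w), (22, 24, y), (32, 24, m), (32, 24, w), (32, 24, y), (34, 12, k), (34, 12, p), (34, 12, u), (4, 24, m), (4, 24, w), (4, 24, y), (7, 12, k), (7, 12, p), (7, 12, u), (7, 24, m), (7, 24, w), (7, 24, y)}
Natural join on B: {(17, 24, m, q, 12), (17, 24, w, a, 32), (18, 12, k, p, 30), (22, 24, m, q, 12), (22, 24, w, a, 32), (32, 24, m, q, 12), (32, 24, w, a, 32), (34, 12, k, p, 30), (4, 24, m, q, 12), (4, 24, w, a, 32), (7, 12, k, p, 30), (7, 24, m, q, 12), (7, 24, w, a, 32)}
Filtering on E ≠ 24 leaves {(18, 12, k, p, 30), (34, 12, k, p, 30), (7, 12, k, p, 30)}.
Projecting to G, A, B: {(18, 30, k), (34, 30, k), (7, 30, k)}

{(18, 30, k), (34, 30, k), (7, 30, k)}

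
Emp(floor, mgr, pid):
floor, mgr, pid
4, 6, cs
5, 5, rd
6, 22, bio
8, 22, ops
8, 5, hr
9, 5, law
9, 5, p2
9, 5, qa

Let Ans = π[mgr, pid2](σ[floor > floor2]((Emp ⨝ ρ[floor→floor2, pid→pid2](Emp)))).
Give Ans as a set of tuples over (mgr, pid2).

{(22, bio), (5, hr), (5, rd)}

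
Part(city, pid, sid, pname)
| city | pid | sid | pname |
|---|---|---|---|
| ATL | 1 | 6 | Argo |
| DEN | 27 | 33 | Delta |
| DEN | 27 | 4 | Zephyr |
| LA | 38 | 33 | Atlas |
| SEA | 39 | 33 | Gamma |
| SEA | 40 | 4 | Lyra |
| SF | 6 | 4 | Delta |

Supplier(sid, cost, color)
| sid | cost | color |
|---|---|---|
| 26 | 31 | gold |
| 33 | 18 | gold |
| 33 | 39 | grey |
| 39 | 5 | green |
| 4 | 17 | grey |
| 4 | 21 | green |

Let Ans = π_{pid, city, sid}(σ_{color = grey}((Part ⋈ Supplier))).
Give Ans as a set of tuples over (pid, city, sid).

Natural join on sid: {(DEN, 27, 33, Delta, 18, gold), (DEN, 27, 33, Delta, 39, grey), (DEN, 27, 4, Zephyr, 17, grey), (DEN, 27, 4, Zephyr, 21, green), (LA, 38, 33, Atlas, 18, gold), (LA, 38, 33, Atlas, 39, grey), (SEA, 39, 33, Gamma, 18, gold), (SEA, 39, 33, Gamma, 39, grey), (SEA, 40, 4, Lyra, 17, grey), (SEA, 40, 4, Lyra, 21, green), (SF, 6, 4, Delta, 17, grey), (SF, 6, 4, Delta, 21, green)}
σ[color = grey]: keep tuples satisfying color = grey → {(DEN, 27, 33, Delta, 39, grey), (DEN, 27, 4, Zephyr, 17, grey), (LA, 38, 33, Atlas, 39, grey), (SEA, 39, 33, Gamma, 39, grey), (SEA, 40, 4, Lyra, 17, grey), (SF, 6, 4, Delta, 17, grey)}
Projecting to pid, city, sid: {(27, DEN, 33), (27, DEN, 4), (38, LA, 33), (39, SEA, 33), (40, SEA, 4), (6, SF, 4)}

{(27, DEN, 33), (27, DEN, 4), (38, LA, 33), (39, SEA, 33), (40, SEA, 4), (6, SF, 4)}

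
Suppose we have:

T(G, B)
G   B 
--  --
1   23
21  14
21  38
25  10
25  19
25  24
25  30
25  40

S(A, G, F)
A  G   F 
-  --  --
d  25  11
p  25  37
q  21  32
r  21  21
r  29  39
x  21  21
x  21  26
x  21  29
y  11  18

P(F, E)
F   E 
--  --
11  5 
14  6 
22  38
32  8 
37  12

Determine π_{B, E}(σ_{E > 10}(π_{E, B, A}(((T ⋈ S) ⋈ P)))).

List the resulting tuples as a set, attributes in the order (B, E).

{(10, 12), (19, 12), (24, 12), (30, 12), (40, 12)}

Joining T and S on G yields {(21, 14, q, 32), (21, 14, r, 21), (21, 14, x, 21), (21, 14, x, 26), (21, 14, x, 29), (21, 38, q, 32), (21, 38, r, 21), (21, 38, x, 21), (21, 38, x, 26), (21, 38, x, 29), (25, 10, d, 11), (25, 10, p, 37), (25, 19, d, 11), (25, 19, p, 37), (25, 24, d, 11), (25, 24, p, 37), (25, 30, d, 11), (25, 30, p, 37), (25, 40, d, 11), (25, 40, p, 37)}.
Joining (T ⋈ S) and P on F yields {(21, 14, q, 32, 8), (21, 38, q, 32, 8), (25, 10, d, 11, 5), (25, 10, p, 37, 12), (25, 19, d, 11, 5), (25, 19, p, 37, 12), (25, 24, d, 11, 5), (25, 24, p, 37, 12), (25, 30, d, 11, 5), (25, 30, p, 37, 12), (25, 40, d, 11, 5), (25, 40, p, 37, 12)}.
Keep only column(s) E, B, A: {(12, 10, p), (12, 19, p), (12, 24, p), (12, 30, p), (12, 40, p), (5, 10, d), (5, 19, d), (5, 24, d), (5, 30, d), (5, 40, d), (8, 14, q), (8, 38, q)}
σ[E > 10]: keep tuples satisfying E > 10 → {(12, 10, p), (12, 19, p), (12, 24, p), (12, 30, p), (12, 40, p)}
Keep only column(s) B, E: {(10, 12), (19, 12), (24, 12), (30, 12), (40, 12)}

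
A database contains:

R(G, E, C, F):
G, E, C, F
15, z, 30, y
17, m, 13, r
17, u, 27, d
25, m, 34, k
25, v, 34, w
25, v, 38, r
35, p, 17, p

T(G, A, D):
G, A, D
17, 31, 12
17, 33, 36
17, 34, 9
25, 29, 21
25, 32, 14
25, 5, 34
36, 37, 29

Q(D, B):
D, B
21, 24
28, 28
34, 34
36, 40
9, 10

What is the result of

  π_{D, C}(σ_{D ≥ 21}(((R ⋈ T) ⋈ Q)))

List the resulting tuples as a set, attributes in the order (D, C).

{(21, 34), (21, 38), (34, 34), (34, 38), (36, 13), (36, 27)}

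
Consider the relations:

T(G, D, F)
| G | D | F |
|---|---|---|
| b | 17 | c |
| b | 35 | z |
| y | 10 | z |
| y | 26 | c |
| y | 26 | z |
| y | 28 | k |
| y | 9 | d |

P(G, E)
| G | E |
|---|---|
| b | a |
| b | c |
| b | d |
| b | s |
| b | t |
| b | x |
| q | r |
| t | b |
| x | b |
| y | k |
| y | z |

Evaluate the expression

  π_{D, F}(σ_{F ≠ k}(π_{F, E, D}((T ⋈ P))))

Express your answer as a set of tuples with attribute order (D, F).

Natural join on G: {(b, 17, c, a), (b, 17, c, c), (b, 17, c, d), (b, 17, c, s), (b, 17, c, t), (b, 17, c, x), (b, 35, z, a), (b, 35, z, c), (b, 35, z, d), (b, 35, z, s), (b, 35, z, t), (b, 35, z, x), (y, 10, z, k), (y, 10, z, z), (y, 26, c, k), (y, 26, c, z), (y, 26, z, k), (y, 26, z, z), (y, 28, k, k), (y, 28, k, z), (y, 9, d, k), (y, 9, d, z)}
π[F, E, D]: project onto (F, E, D) → {(c, a, 17), (c, c, 17), (c, d, 17), (c, k, 26), (c, s, 17), (c, t, 17), (c, x, 17), (c, z, 26), (d, k, 9), (d, z, 9), (k, k, 28), (k, z, 28), (z, a, 35), (z, c, 35), (z, d, 35), (z, k, 10), (z, k, 26), (z, s, 35), (z, t, 35), (z, x, 35), (z, z, 10), (z, z, 26)}
Selection F ≠ k: {(c, a, 17), (c, c, 17), (c, d, 17), (c, k, 26), (c, s, 17), (c, t, 17), (c, x, 17), (c, z, 26), (d, k, 9), (d, z, 9), (z, a, 35), (z, c, 35), (z, d, 35), (z, k, 10), (z, k, 26), (z, s, 35), (z, t, 35), (z, x, 35), (z, z, 10), (z, z, 26)}
π[D, F]: project onto (D, F) (14 duplicate(s) eliminated) → {(10, z), (17, c), (26, c), (26, z), (35, z), (9, d)}

{(10, z), (17, c), (26, c), (26, z), (35, z), (9, d)}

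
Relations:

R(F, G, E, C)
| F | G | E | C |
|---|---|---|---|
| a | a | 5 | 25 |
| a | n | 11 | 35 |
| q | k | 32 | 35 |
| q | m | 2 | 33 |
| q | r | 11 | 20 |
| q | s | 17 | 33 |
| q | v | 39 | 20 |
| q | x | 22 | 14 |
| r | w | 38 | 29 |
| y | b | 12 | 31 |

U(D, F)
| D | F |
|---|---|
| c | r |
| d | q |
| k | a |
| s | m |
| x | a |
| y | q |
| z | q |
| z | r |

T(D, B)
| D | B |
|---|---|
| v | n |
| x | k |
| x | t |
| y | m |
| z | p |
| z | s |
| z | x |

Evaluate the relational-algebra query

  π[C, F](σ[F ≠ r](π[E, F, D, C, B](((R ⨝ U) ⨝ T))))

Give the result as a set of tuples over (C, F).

Natural join on F: {(a, a, 5, 25, k), (a, a, 5, 25, x), (a, n, 11, 35, k), (a, n, 11, 35, x), (q, k, 32, 35, d), (q, k, 32, 35, y), (q, k, 32, 35, z), (q, m, 2, 33, d), (q, m, 2, 33, y), (q, m, 2, 33, z), (q, r, 11, 20, d), (q, r, 11, 20, y), (q, r, 11, 20, z), (q, s, 17, 33, d), (q, s, 17, 33, y), (q, s, 17, 33, z), (q, v, 39, 20, d), (q, v, 39, 20, y), (q, v, 39, 20, z), (q, x, 22, 14, d), (q, x, 22, 14, y), (q, x, 22, 14, z), (r, w, 38, 29, c), (r, w, 38, 29, z)}
Natural join on D: {(a, a, 5, 25, x, k), (a, a, 5, 25, x, t), (a, n, 11, 35, x, k), (a, n, 11, 35, x, t), (q, k, 32, 35, y, m), (q, k, 32, 35, z, p), (q, k, 32, 35, z, s), (q, k, 32, 35, z, x), (q, m, 2, 33, y, m), (q, m, 2, 33, z, p), (q, m, 2, 33, z, s), (q, m, 2, 33, z, x), (q, r, 11, 20, y, m), (q, r, 11, 20, z, p), (q, r, 11, 20, z, s), (q, r, 11, 20, z, x), (q, s, 17, 33, y, m), (q, s, 17, 33, z, p), (q, s, 17, 33, z, s), (q, s, 17, 33, z, x), (q, v, 39, 20, y, m), (q, v, 39, 20, z, p), (q, v, 39, 20, z, s), (q, v, 39, 20, z, x), (q, x, 22, 14, y, m), (q, x, 22, 14, z, p), (q, x, 22, 14, z, s), (q, x, 22, 14, z, x), (r, w, 38, 29, z, p), (r, w, 38, 29, z, s), (r, w, 38, 29, z, x)}
π[E, F, D, C, B]: project onto (E, F, D, C, B) → {(11, a, x, 35, k), (11, a, x, 35, t), (11, q, y, 20, m), (11, q, z, 20, p), (11, q, z, 20, s), (11, q, z, 20, x), (17, q, y, 33, m), (17, q, z, 33, p), (17, q, z, 33, s), (17, q, z, 33, x), (2, q, y, 33, m), (2, q, z, 33, p), (2, q, z, 33, s), (2, q, z, 33, x), (22, q, y, 14, m), (22, q, z, 14, p), (22, q, z, 14, s), (22, q, z, 14, x), (32, q, y, 35, m), (32, q, z, 35, p), (32, q, z, 35, s), (32, q, z, 35, x), (38, r, z, 29, p), (38, r, z, 29, s), (38, r, z, 29, x), (39, q, y, 20, m), (39, q, z, 20, p), (39, q, z, 20, s), (39, q, z, 20, x), (5, a, x, 25, k), (5, a, x, 25, t)}
Apply σ_{F ≠ r}; surviving tuples: {(11, a, x, 35, k), (11, a, x, 35, t), (11, q, y, 20, m), (11, q, z, 20, p), (11, q, z, 20, s), (11, q, z, 20, x), (17, q, y, 33, m), (17, q, z, 33, p), (17, q, z, 33, s), (17, q, z, 33, x), (2, q, y, 33, m), (2, q, z, 33, p), (2, q, z, 33, s), (2, q, z, 33, x), (22, q, y, 14, m), (22, q, z, 14, p), (22, q, z, 14, s), (22, q, z, 14, x), (32, q, y, 35, m), (32, q, z, 35, p), (32, q, z, 35, s), (32, q, z, 35, x), (39, q, y, 20, m), (39, q, z, 20, p), (39, q, z, 20, s), (39, q, z, 20, x), (5, a, x, 25, k), (5, a, x, 25, t)}
π[C, F]: project onto (C, F) (22 duplicate(s) eliminated) → {(14, q), (20, q), (25, a), (33, q), (35, a), (35, q)}

{(14, q), (20, q), (25, a), (33, q), (35, a), (35, q)}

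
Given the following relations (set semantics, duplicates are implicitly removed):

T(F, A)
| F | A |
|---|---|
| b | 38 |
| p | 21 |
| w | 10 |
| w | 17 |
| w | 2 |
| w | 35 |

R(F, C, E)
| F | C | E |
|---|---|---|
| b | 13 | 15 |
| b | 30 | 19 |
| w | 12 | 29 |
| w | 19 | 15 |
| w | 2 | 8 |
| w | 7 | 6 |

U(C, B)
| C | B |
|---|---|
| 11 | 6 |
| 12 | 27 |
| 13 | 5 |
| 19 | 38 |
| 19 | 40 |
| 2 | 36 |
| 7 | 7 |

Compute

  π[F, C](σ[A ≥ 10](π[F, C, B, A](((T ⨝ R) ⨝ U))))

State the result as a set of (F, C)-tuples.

{(b, 13), (w, 12), (w, 19), (w, 2), (w, 7)}

Natural join on F: {(b, 38, 13, 15), (b, 38, 30, 19), (w, 10, 12, 29), (w, 10, 19, 15), (w, 10, 2, 8), (w, 10, 7, 6), (w, 17, 12, 29), (w, 17, 19, 15), (w, 17, 2, 8), (w, 17, 7, 6), (w, 2, 12, 29), (w, 2, 19, 15), (w, 2, 2, 8), (w, 2, 7, 6), (w, 35, 12, 29), (w, 35, 19, 15), (w, 35, 2, 8), (w, 35, 7, 6)}
Natural join on C: {(b, 38, 13, 15, 5), (w, 10, 12, 29, 27), (w, 10, 19, 15, 38), (w, 10, 19, 15, 40), (w, 10, 2, 8, 36), (w, 10, 7, 6, 7), (w, 17, 12, 29, 27), (w, 17, 19, 15, 38), (w, 17, 19, 15, 40), (w, 17, 2, 8, 36), (w, 17, 7, 6, 7), (w, 2, 12, 29, 27), (w, 2, 19, 15, 38), (w, 2, 19, 15, 40), (w, 2, 2, 8, 36), (w, 2, 7, 6, 7), (w, 35, 12, 29, 27), (w, 35, 19, 15, 38), (w, 35, 19, 15, 40), (w, 35, 2, 8, 36), (w, 35, 7, 6, 7)}
Keep only column(s) F, C, B, A: {(b, 13, 5, 38), (w, 12, 27, 10), (w, 12, 27, 17), (w, 12, 27, 2), (w, 12, 27, 35), (w, 19, 38, 10), (w, 19, 38, 17), (w, 19, 38, 2), (w, 19, 38, 35), (w, 19, 40, 10), (w, 19, 40, 17), (w, 19, 40, 2), (w, 19, 40, 35), (w, 2, 36, 10), (w, 2, 36, 17), (w, 2, 36, 2), (w, 2, 36, 35), (w, 7, 7, 10), (w, 7, 7, 17), (w, 7, 7, 2), (w, 7, 7, 35)}
σ[A ≥ 10]: keep tuples satisfying A ≥ 10 → {(b, 13, 5, 38), (w, 12, 27, 10), (w, 12, 27, 17), (w, 12, 27, 35), (w, 19, 38, 10), (w, 19, 38, 17), (w, 19, 38, 35), (w, 19, 40, 10), (w, 19, 40, 17), (w, 19, 40, 35), (w, 2, 36, 10), (w, 2, 36, 17), (w, 2, 36, 35), (w, 7, 7, 10), (w, 7, 7, 17), (w, 7, 7, 35)}
Keep only column(s) F, C (11 duplicate(s) eliminated): {(b, 13), (w, 12), (w, 19), (w, 2), (w, 7)}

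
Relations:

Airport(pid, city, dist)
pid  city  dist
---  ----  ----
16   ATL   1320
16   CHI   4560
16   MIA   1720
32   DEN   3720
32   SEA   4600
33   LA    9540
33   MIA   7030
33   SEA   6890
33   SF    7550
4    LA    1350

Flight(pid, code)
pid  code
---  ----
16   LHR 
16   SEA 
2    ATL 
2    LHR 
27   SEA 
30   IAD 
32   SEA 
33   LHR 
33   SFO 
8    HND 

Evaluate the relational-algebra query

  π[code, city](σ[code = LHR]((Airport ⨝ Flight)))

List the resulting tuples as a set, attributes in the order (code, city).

{(LHR, ATL), (LHR, CHI), (LHR, LA), (LHR, MIA), (LHR, SEA), (LHR, SF)}

Natural join on pid: {(16, ATL, 1320, LHR), (16, ATL, 1320, SEA), (16, CHI, 4560, LHR), (16, CHI, 4560, SEA), (16, MIA, 1720, LHR), (16, MIA, 1720, SEA), (32, DEN, 3720, SEA), (32, SEA, 4600, SEA), (33, LA, 9540, LHR), (33, LA, 9540, SFO), (33, MIA, 7030, LHR), (33, MIA, 7030, SFO), (33, SEA, 6890, LHR), (33, SEA, 6890, SFO), (33, SF, 7550, LHR), (33, SF, 7550, SFO)}
Apply σ_{code = LHR}; surviving tuples: {(16, ATL, 1320, LHR), (16, CHI, 4560, LHR), (16, MIA, 1720, LHR), (33, LA, 9540, LHR), (33, MIA, 7030, LHR), (33, SEA, 6890, LHR), (33, SF, 7550, LHR)}
π[code, city]: project onto (code, city) (1 duplicate(s) eliminated) → {(LHR, ATL), (LHR, CHI), (LHR, LA), (LHR, MIA), (LHR, SEA), (LHR, SF)}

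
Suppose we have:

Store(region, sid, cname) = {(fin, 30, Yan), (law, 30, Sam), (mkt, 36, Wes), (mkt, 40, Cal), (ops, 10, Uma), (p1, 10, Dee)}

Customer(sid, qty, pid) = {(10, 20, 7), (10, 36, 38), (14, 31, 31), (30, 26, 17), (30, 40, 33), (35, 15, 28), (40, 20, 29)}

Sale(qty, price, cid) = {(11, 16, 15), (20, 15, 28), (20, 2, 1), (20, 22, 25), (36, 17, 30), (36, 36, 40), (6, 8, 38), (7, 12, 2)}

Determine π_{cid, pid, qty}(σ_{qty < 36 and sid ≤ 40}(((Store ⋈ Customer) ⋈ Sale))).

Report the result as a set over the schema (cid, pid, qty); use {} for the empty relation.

Natural join on sid: {(fin, 30, Yan, 26, 17), (fin, 30, Yan, 40, 33), (law, 30, Sam, 26, 17), (law, 30, Sam, 40, 33), (mkt, 40, Cal, 20, 29), (ops, 10, Uma, 20, 7), (ops, 10, Uma, 36, 38), (p1, 10, Dee, 20, 7), (p1, 10, Dee, 36, 38)}
Natural join on qty: {(mkt, 40, Cal, 20, 29, 15, 28), (mkt, 40, Cal, 20, 29, 2, 1), (mkt, 40, Cal, 20, 29, 22, 25), (ops, 10, Uma, 20, 7, 15, 28), (ops, 10, Uma, 20, 7, 2, 1), (ops, 10, Uma, 20, 7, 22, 25), (ops, 10, Uma, 36, 38, 17, 30), (ops, 10, Uma, 36, 38, 36, 40), (p1, 10, Dee, 20, 7, 15, 28), (p1, 10, Dee, 20, 7, 2, 1), (p1, 10, Dee, 20, 7, 22, 25), (p1, 10, Dee, 36, 38, 17, 30), (p1, 10, Dee, 36, 38, 36, 40)}
Selection qty < 36 and sid ≤ 40: {(mkt, 40, Cal, 20, 29, 15, 28), (mkt, 40, Cal, 20, 29, 2, 1), (mkt, 40, Cal, 20, 29, 22, 25), (ops, 10, Uma, 20, 7, 15, 28), (ops, 10, Uma, 20, 7, 2, 1), (ops, 10, Uma, 20, 7, 22, 25), (p1, 10, Dee, 20, 7, 15, 28), (p1, 10, Dee, 20, 7, 2, 1), (p1, 10, Dee, 20, 7, 22, 25)}
Projecting to cid, pid, qty (3 duplicate(s) eliminated): {(1, 29, 20), (1, 7, 20), (25, 29, 20), (25, 7, 20), (28, 29, 20), (28, 7, 20)}

{(1, 29, 20), (1, 7, 20), (25, 29, 20), (25, 7, 20), (28, 29, 20), (28, 7, 20)}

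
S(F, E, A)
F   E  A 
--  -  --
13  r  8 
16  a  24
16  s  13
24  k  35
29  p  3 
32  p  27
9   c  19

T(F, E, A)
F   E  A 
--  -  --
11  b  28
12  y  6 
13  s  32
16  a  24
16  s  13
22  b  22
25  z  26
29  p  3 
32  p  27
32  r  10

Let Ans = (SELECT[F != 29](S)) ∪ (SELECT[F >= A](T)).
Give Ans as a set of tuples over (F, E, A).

{(12, y, 6), (13, r, 8), (16, a, 24), (16, s, 13), (22, b, 22), (24, k, 35), (29, p, 3), (32, p, 27), (32, r, 10), (9, c, 19)}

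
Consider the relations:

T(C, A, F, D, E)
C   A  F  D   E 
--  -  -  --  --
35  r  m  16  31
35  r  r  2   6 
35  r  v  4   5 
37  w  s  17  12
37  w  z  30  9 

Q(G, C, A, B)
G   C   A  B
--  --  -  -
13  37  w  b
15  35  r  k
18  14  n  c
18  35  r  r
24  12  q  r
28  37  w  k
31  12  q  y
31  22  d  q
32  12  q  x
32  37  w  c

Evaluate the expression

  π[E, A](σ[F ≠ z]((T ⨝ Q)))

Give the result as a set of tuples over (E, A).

{(12, w), (31, r), (5, r), (6, r)}

Joining T and Q on C, A yields {(35, r, m, 16, 31, 15, k), (35, r, m, 16, 31, 18, r), (35, r, r, 2, 6, 15, k), (35, r, r, 2, 6, 18, r), (35, r, v, 4, 5, 15, k), (35, r, v, 4, 5, 18, r), (37, w, s, 17, 12, 13, b), (37, w, s, 17, 12, 28, k), (37, w, s, 17, 12, 32, c), (37, w, z, 30, 9, 13, b), (37, w, z, 30, 9, 28, k), (37, w, z, 30, 9, 32, c)}.
Filtering on F ≠ z leaves {(35, r, m, 16, 31, 15, k), (35, r, m, 16, 31, 18, r), (35, r, r, 2, 6, 15, k), (35, r, r, 2, 6, 18, r), (35, r, v, 4, 5, 15, k), (35, r, v, 4, 5, 18, r), (37, w, s, 17, 12, 13, b), (37, w, s, 17, 12, 28, k), (37, w, s, 17, 12, 32, c)}.
π_{E, A} gives {(12, w), (31, r), (5, r), (6, r)} (5 duplicate(s) eliminated).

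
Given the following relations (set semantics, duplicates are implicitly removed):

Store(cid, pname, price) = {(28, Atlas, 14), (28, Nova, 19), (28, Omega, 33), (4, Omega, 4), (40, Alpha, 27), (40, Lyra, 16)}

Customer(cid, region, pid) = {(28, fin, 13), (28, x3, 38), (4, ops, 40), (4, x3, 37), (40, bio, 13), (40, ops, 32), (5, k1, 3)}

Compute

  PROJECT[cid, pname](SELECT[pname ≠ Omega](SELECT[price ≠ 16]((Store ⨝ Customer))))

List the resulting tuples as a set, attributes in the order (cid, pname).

{(28, Atlas), (28, Nova), (40, Alpha)}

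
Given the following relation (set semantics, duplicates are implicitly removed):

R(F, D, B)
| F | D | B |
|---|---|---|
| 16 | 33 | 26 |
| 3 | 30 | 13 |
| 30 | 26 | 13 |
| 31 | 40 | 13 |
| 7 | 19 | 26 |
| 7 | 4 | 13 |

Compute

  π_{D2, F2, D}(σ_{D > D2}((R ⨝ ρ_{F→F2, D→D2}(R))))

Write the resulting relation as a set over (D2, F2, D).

{(19, 7, 33), (26, 30, 30), (26, 30, 40), (30, 3, 40), (4, 7, 26), (4, 7, 30), (4, 7, 40)}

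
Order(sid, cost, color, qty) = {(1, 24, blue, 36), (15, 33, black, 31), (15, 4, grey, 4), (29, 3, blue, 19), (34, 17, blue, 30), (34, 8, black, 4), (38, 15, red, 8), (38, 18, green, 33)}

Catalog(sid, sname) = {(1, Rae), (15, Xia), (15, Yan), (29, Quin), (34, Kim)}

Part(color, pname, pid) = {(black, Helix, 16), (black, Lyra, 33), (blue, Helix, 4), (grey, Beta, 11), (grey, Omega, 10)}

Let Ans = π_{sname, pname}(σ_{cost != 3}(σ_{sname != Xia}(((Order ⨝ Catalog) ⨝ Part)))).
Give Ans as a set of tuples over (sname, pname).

{(Kim, Helix), (Kim, Lyra), (Rae, Helix), (Yan, Beta), (Yan, Helix), (Yan, Lyra), (Yan, Omega)}

Natural join on sid: {(1, 24, blue, 36, Rae), (15, 33, black, 31, Xia), (15, 33, black, 31, Yan), (15, 4, grey, 4, Xia), (15, 4, grey, 4, Yan), (29, 3, blue, 19, Quin), (34, 17, blue, 30, Kim), (34, 8, black, 4, Kim)}
Natural join on color: {(1, 24, blue, 36, Rae, Helix, 4), (15, 33, black, 31, Xia, Helix, 16), (15, 33, black, 31, Xia, Lyra, 33), (15, 33, black, 31, Yan, Helix, 16), (15, 33, black, 31, Yan, Lyra, 33), (15, 4, grey, 4, Xia, Beta, 11), (15, 4, grey, 4, Xia, Omega, 10), (15, 4, grey, 4, Yan, Beta, 11), (15, 4, grey, 4, Yan, Omega, 10), (29, 3, blue, 19, Quin, Helix, 4), (34, 17, blue, 30, Kim, Helix, 4), (34, 8, black, 4, Kim, Helix, 16), (34, 8, black, 4, Kim, Lyra, 33)}
σ[sname != Xia]: keep tuples satisfying sname != Xia → {(1, 24, blue, 36, Rae, Helix, 4), (15, 33, black, 31, Yan, Helix, 16), (15, 33, black, 31, Yan, Lyra, 33), (15, 4, grey, 4, Yan, Beta, 11), (15, 4, grey, 4, Yan, Omega, 10), (29, 3, blue, 19, Quin, Helix, 4), (34, 17, blue, 30, Kim, Helix, 4), (34, 8, black, 4, Kim, Helix, 16), (34, 8, black, 4, Kim, Lyra, 33)}
σ[cost != 3]: keep tuples satisfying cost != 3 → {(1, 24, blue, 36, Rae, Helix, 4), (15, 33, black, 31, Yan, Helix, 16), (15, 33, black, 31, Yan, Lyra, 33), (15, 4, grey, 4, Yan, Beta, 11), (15, 4, grey, 4, Yan, Omega, 10), (34, 17, blue, 30, Kim, Helix, 4), (34, 8, black, 4, Kim, Helix, 16), (34, 8, black, 4, Kim, Lyra, 33)}
Projecting to sname, pname (1 duplicate(s) eliminated): {(Kim, Helix), (Kim, Lyra), (Rae, Helix), (Yan, Beta), (Yan, Helix), (Yan, Lyra), (Yan, Omega)}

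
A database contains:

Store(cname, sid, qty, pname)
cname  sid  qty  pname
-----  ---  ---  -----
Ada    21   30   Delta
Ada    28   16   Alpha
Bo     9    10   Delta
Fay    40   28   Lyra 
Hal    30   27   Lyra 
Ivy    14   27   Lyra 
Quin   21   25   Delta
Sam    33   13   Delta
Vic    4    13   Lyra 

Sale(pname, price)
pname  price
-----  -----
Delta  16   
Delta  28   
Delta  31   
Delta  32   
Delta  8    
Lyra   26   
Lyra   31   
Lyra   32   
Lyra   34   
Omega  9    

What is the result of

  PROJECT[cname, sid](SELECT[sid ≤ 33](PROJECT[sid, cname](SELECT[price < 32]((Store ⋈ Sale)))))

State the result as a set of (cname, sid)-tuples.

Store ⋈ Sale (natural join on pname): {(Ada, 21, 30, Delta, 16), (Ada, 21, 30, Delta, 28), (Ada, 21, 30, Delta, 31), (Ada, 21, 30, Delta, 32), (Ada, 21, 30, Delta, 8), (Bo, 9, 10, Delta, 16), (Bo, 9, 10, Delta, 28), (Bo, 9, 10, Delta, 31), (Bo, 9, 10, Delta, 32), (Bo, 9, 10, Delta, 8), (Fay, 40, 28, Lyra, 26), (Fay, 40, 28, Lyra, 31), (Fay, 40, 28, Lyra, 32), (Fay, 40, 28, Lyra, 34), (Hal, 30, 27, Lyra, 26), (Hal, 30, 27, Lyra, 31), (Hal, 30, 27, Lyra, 32), (Hal, 30, 27, Lyra, 34), (Ivy, 14, 27, Lyra, 26), (Ivy, 14, 27, Lyra, 31), (Ivy, 14, 27, Lyra, 32), (Ivy, 14, 27, Lyra, 34), (Quin, 21, 25, Delta, 16), (Quin, 21, 25, Delta, 28), (Quin, 21, 25, Delta, 31), (Quin, 21, 25, Delta, 32), (Quin, 21, 25, Delta, 8), (Sam, 33, 13, Delta, 16), (Sam, 33, 13, Delta, 28), (Sam, 33, 13, Delta, 31), (Sam, 33, 13, Delta, 32), (Sam, 33, 13, Delta, 8), (Vic, 4, 13, Lyra, 26), (Vic, 4, 13, Lyra, 31), (Vic, 4, 13, Lyra, 32), (Vic, 4, 13, Lyra, 34)}
σ[price < 32]: keep tuples satisfying price < 32 → {(Ada, 21, 30, Delta, 16), (Ada, 21, 30, Delta, 28), (Ada, 21, 30, Delta, 31), (Ada, 21, 30, Delta, 8), (Bo, 9, 10, Delta, 16), (Bo, 9, 10, Delta, 28), (Bo, 9, 10, Delta, 31), (Bo, 9, 10, Delta, 8), (Fay, 40, 28, Lyra, 26), (Fay, 40, 28, Lyra, 31), (Hal, 30, 27, Lyra, 26), (Hal, 30, 27, Lyra, 31), (Ivy, 14, 27, Lyra, 26), (Ivy, 14, 27, Lyra, 31), (Quin, 21, 25, Delta, 16), (Quin, 21, 25, Delta, 28), (Quin, 21, 25, Delta, 31), (Quin, 21, 25, Delta, 8), (Sam, 33, 13, Delta, 16), (Sam, 33, 13, Delta, 28), (Sam, 33, 13, Delta, 31), (Sam, 33, 13, Delta, 8), (Vic, 4, 13, Lyra, 26), (Vic, 4, 13, Lyra, 31)}
π[sid, cname]: project onto (sid, cname) (16 duplicate(s) eliminated) → {(14, Ivy), (21, Ada), (21, Quin), (30, Hal), (33, Sam), (4, Vic), (40, Fay), (9, Bo)}
σ[sid ≤ 33]: keep tuples satisfying sid ≤ 33 → {(14, Ivy), (21, Ada), (21, Quin), (30, Hal), (33, Sam), (4, Vic), (9, Bo)}
π[cname, sid]: project onto (cname, sid) → {(Ada, 21), (Bo, 9), (Hal, 30), (Ivy, 14), (Quin, 21), (Sam, 33), (Vic, 4)}

{(Ada, 21), (Bo, 9), (Hal, 30), (Ivy, 14), (Quin, 21), (Sam, 33), (Vic, 4)}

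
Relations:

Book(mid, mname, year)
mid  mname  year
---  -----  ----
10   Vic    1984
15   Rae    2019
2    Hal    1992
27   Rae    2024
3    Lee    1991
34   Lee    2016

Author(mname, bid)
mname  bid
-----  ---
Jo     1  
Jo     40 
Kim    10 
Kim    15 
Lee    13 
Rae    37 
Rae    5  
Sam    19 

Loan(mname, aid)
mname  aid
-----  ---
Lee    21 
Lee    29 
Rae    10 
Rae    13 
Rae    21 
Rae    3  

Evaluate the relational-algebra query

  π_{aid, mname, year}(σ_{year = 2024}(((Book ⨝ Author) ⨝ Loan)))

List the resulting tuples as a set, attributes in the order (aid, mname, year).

{(10, Rae, 2024), (13, Rae, 2024), (21, Rae, 2024), (3, Rae, 2024)}

Book ⋈ Author (natural join on mname): {(15, Rae, 2019, 37), (15, Rae, 2019, 5), (27, Rae, 2024, 37), (27, Rae, 2024, 5), (3, Lee, 1991, 13), (34, Lee, 2016, 13)}
(Book ⨝ Author) ⋈ Loan (natural join on mname): {(15, Rae, 2019, 37, 10), (15, Rae, 2019, 37, 13), (15, Rae, 2019, 37, 21), (15, Rae, 2019, 37, 3), (15, Rae, 2019, 5, 10), (15, Rae, 2019, 5, 13), (15, Rae, 2019, 5, 21), (15, Rae, 2019, 5, 3), (27, Rae, 2024, 37, 10), (27, Rae, 2024, 37, 13), (27, Rae, 2024, 37, 21), (27, Rae, 2024, 37, 3), (27, Rae, 2024, 5, 10), (27, Rae, 2024, 5, 13), (27, Rae, 2024, 5, 21), (27, Rae, 2024, 5, 3), (3, Lee, 1991, 13, 21), (3, Lee, 1991, 13, 29), (34, Lee, 2016, 13, 21), (34, Lee, 2016, 13, 29)}
Apply σ_{year = 2024}; surviving tuples: {(27, Rae, 2024, 37, 10), (27, Rae, 2024, 37, 13), (27, Rae, 2024, 37, 21), (27, Rae, 2024, 37, 3), (27, Rae, 2024, 5, 10), (27, Rae, 2024, 5, 13), (27, Rae, 2024, 5, 21), (27, Rae, 2024, 5, 3)}
π[aid, mname, year]: project onto (aid, mname, year) (4 duplicate(s) eliminated) → {(10, Rae, 2024), (13, Rae, 2024), (21, Rae, 2024), (3, Rae, 2024)}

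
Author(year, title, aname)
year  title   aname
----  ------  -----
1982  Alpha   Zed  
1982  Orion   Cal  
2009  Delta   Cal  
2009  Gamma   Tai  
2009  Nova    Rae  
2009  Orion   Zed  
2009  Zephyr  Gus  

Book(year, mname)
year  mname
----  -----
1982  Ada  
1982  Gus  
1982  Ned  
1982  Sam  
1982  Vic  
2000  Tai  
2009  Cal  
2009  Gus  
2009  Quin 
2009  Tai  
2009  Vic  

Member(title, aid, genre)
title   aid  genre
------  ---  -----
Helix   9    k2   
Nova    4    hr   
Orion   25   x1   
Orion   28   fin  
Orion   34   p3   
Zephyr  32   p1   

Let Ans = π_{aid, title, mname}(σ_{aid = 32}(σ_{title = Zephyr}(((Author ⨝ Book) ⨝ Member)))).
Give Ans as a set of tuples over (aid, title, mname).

{(32, Zephyr, Cal), (32, Zephyr, Gus), (32, Zephyr, Quin), (32, Zephyr, Tai), (32, Zephyr, Vic)}

Author ⋈ Book (natural join on year): {(1982, Alpha, Zed, Ada), (1982, Alpha, Zed, Gus), (1982, Alpha, Zed, Ned), (1982, Alpha, Zed, Sam), (1982, Alpha, Zed, Vic), (1982, Orion, Cal, Ada), (1982, Orion, Cal, Gus), (1982, Orion, Cal, Ned), (1982, Orion, Cal, Sam), (1982, Orion, Cal, Vic), (2009, Delta, Cal, Cal), (2009, Delta, Cal, Gus), (2009, Delta, Cal, Quin), (2009, Delta, Cal, Tai), (2009, Delta, Cal, Vic), (2009, Gamma, Tai, Cal), (2009, Gamma, Tai, Gus), (2009, Gamma, Tai, Quin), (2009, Gamma, Tai, Tai), (2009, Gamma, Tai, Vic), (2009, Nova, Rae, Cal), (2009, Nova, Rae, Gus), (2009, Nova, Rae, Quin), (2009, Nova, Rae, Tai), (2009, Nova, Rae, Vic), (2009, Orion, Zed, Cal), (2009, Orion, Zed, Gus), (2009, Orion, Zed, Quin), (2009, Orion, Zed, Tai), (2009, Orion, Zed, Vic), (2009, Zephyr, Gus, Cal), (2009, Zephyr, Gus, Gus), (2009, Zephyr, Gus, Quin), (2009, Zephyr, Gus, Tai), (2009, Zephyr, Gus, Vic)}
(Author ⨝ Book) ⋈ Member (natural join on title): {(1982, Orion, Cal, Ada, 25, x1), (1982, Orion, Cal, Ada, 28, fin), (1982, Orion, Cal, Ada, 34, p3), (1982, Orion, Cal, Gus, 25, x1), (1982, Orion, Cal, Gus, 28, fin), (1982, Orion, Cal, Gus, 34, p3), (1982, Orion, Cal, Ned, 25, x1), (1982, Orion, Cal, Ned, 28, fin), (1982, Orion, Cal, Ned, 34, p3), (1982, Orion, Cal, Sam, 25, x1), (1982, Orion, Cal, Sam, 28, fin), (1982, Orion, Cal, Sam, 34, p3), (1982, Orion, Cal, Vic, 25, x1), (1982, Orion, Cal, Vic, 28, fin), (1982, Orion, Cal, Vic, 34, p3), (2009, Nova, Rae, Cal, 4, hr), (2009, Nova, Rae, Gus, 4, hr), (2009, Nova, Rae, Quin, 4, hr), (2009, Nova, Rae, Tai, 4, hr), (2009, Nova, Rae, Vic, 4, hr), (2009, Orion, Zed, Cal, 25, x1), (2009, Orion, Zed, Cal, 28, fin), (2009, Orion, Zed, Cal, 34, p3), (2009, Orion, Zed, Gus, 25, x1), (2009, Orion, Zed, Gus, 28, fin), (2009, Orion, Zed, Gus, 34, p3), (2009, Orion, Zed, Quin, 25, x1), (2009, Orion, Zed, Quin, 28, fin), (2009, Orion, Zed, Quin, 34, p3), (2009, Orion, Zed, Tai, 25, x1), (2009, Orion, Zed, Tai, 28, fin), (2009, Orion, Zed, Tai, 34, p3), (2009, Orion, Zed, Vic, 25, x1), (2009, Orion, Zed, Vic, 28, fin), (2009, Orion, Zed, Vic, 34, p3), (2009, Zephyr, Gus, Cal, 32, p1), (2009, Zephyr, Gus, Gus, 32, p1), (2009, Zephyr, Gus, Quin, 32, p1), (2009, Zephyr, Gus, Tai, 32, p1), (2009, Zephyr, Gus, Vic, 32, p1)}
Apply σ_{title = Zephyr}; surviving tuples: {(2009, Zephyr, Gus, Cal, 32, p1), (2009, Zephyr, Gus, Gus, 32, p1), (2009, Zephyr, Gus, Quin, 32, p1), (2009, Zephyr, Gus, Tai, 32, p1), (2009, Zephyr, Gus, Vic, 32, p1)}
Apply σ_{aid = 32}; surviving tuples: {(2009, Zephyr, Gus, Cal, 32, p1), (2009, Zephyr, Gus, Gus, 32, p1), (2009, Zephyr, Gus, Quin, 32, p1), (2009, Zephyr, Gus, Tai, 32, p1), (2009, Zephyr, Gus, Vic, 32, p1)}
π_{aid, title, mname} gives {(32, Zephyr, Cal), (32, Zephyr, Gus), (32, Zephyr, Quin), (32, Zephyr, Tai), (32, Zephyr, Vic)}.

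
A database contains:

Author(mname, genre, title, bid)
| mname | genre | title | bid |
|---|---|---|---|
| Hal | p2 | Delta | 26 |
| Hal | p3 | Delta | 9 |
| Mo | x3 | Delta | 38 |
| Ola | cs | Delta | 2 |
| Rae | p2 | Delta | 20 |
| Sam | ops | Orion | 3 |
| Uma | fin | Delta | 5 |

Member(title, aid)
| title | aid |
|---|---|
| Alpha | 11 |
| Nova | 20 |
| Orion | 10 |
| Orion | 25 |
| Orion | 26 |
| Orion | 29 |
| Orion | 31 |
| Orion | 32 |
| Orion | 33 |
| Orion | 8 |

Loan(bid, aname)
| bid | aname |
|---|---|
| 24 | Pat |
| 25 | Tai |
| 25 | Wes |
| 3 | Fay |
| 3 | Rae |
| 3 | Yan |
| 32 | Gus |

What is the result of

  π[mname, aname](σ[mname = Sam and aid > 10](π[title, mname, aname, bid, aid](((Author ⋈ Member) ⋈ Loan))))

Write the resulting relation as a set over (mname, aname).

{(Sam, Fay), (Sam, Rae), (Sam, Yan)}

Joining Author and Member on title yields {(Sam, ops, Orion, 3, 10), (Sam, ops, Orion, 3, 25), (Sam, ops, Orion, 3, 26), (Sam, ops, Orion, 3, 29), (Sam, ops, Orion, 3, 31), (Sam, ops, Orion, 3, 32), (Sam, ops, Orion, 3, 33), (Sam, ops, Orion, 3, 8)}.
Joining (Author ⋈ Member) and Loan on bid yields {(Sam, ops, Orion, 3, 10, Fay), (Sam, ops, Orion, 3, 10, Rae), (Sam, ops, Orion, 3, 10, Yan), (Sam, ops, Orion, 3, 25, Fay), (Sam, ops, Orion, 3, 25, Rae), (Sam, ops, Orion, 3, 25, Yan), (Sam, ops, Orion, 3, 26, Fay), (Sam, ops, Orion, 3, 26, Rae), (Sam, ops, Orion, 3, 26, Yan), (Sam, ops, Orion, 3, 29, Fay), (Sam, ops, Orion, 3, 29, Rae), (Sam, ops, Orion, 3, 29, Yan), (Sam, ops, Orion, 3, 31, Fay), (Sam, ops, Orion, 3, 31, Rae), (Sam, ops, Orion, 3, 31, Yan), (Sam, ops, Orion, 3, 32, Fay), (Sam, ops, Orion, 3, 32, Rae), (Sam, ops, Orion, 3, 32, Yan), (Sam, ops, Orion, 3, 33, Fay), (Sam, ops, Orion, 3, 33, Rae), (Sam, ops, Orion, 3, 33, Yan), (Sam, ops, Orion, 3, 8, Fay), (Sam, ops, Orion, 3, 8, Rae), (Sam, ops, Orion, 3, 8, Yan)}.
Projecting to title, mname, aname, bid, aid: {(Orion, Sam, Fay, 3, 10), (Orion, Sam, Fay, 3, 25), (Orion, Sam, Fay, 3, 26), (Orion, Sam, Fay, 3, 29), (Orion, Sam, Fay, 3, 31), (Orion, Sam, Fay, 3, 32), (Orion, Sam, Fay, 3, 33), (Orion, Sam, Fay, 3, 8), (Orion, Sam, Rae, 3, 10), (Orion, Sam, Rae, 3, 25), (Orion, Sam, Rae, 3, 26), (Orion, Sam, Rae, 3, 29), (Orion, Sam, Rae, 3, 31), (Orion, Sam, Rae, 3, 32), (Orion, Sam, Rae, 3, 33), (Orion, Sam, Rae, 3, 8), (Orion, Sam, Yan, 3, 10), (Orion, Sam, Yan, 3, 25), (Orion, Sam, Yan, 3, 26), (Orion, Sam, Yan, 3, 29), (Orion, Sam, Yan, 3, 31), (Orion, Sam, Yan, 3, 32), (Orion, Sam, Yan, 3, 33), (Orion, Sam, Yan, 3, 8)}
Selection mname = Sam and aid > 10: {(Orion, Sam, Fay, 3, 25), (Orion, Sam, Fay, 3, 26), (Orion, Sam, Fay, 3, 29), (Orion, Sam, Fay, 3, 31), (Orion, Sam, Fay, 3, 32), (Orion, Sam, Fay, 3, 33), (Orion, Sam, Rae, 3, 25), (Orion, Sam, Rae, 3, 26), (Orion, Sam, Rae, 3, 29), (Orion, Sam, Rae, 3, 31), (Orion, Sam, Rae, 3, 32), (Orion, Sam, Rae, 3, 33), (Orion, Sam, Yan, 3, 25), (Orion, Sam, Yan, 3, 26), (Orion, Sam, Yan, 3, 29), (Orion, Sam, Yan, 3, 31), (Orion, Sam, Yan, 3, 32), (Orion, Sam, Yan, 3, 33)}
Projecting to mname, aname (15 duplicate(s) eliminated): {(Sam, Fay), (Sam, Rae), (Sam, Yan)}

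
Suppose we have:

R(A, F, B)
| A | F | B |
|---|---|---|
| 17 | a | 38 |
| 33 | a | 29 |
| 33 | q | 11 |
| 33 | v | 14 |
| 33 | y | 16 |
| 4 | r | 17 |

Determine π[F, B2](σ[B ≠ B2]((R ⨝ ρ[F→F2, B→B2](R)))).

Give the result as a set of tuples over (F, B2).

{(a, 11), (a, 14), (a, 16), (q, 14), (q, 16), (q, 29), (v, 11), (v, 16), (v, 29), (y, 11), (y, 14), (y, 29)}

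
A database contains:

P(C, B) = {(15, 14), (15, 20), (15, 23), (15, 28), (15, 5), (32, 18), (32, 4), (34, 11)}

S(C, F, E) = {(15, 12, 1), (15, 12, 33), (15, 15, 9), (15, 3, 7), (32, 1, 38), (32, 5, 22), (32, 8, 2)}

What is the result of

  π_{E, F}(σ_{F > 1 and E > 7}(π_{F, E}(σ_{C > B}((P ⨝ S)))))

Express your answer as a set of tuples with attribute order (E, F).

{(22, 5), (33, 12), (9, 15)}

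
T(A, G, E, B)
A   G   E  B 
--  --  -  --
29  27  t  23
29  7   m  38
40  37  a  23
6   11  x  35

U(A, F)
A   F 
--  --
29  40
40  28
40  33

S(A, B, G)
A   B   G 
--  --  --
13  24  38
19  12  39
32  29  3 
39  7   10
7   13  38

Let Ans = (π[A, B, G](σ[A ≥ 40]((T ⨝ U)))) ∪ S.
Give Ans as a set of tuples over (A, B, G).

Natural join on A: {(29, 27, t, 23, 40), (29, 7, m, 38, 40), (40, 37, a, 23, 28), (40, 37, a, 23, 33)}
Filtering on A ≥ 40 leaves {(40, 37, a, 23, 28), (40, 37, a, 23, 33)}.
Keep only column(s) A, B, G (1 duplicate(s) eliminated): {(40, 23, 37)}
Set union of the two operands is {(13, 24, 38), (19, 12, 39), (32, 29, 3), (39, 7, 10), (40, 23, 37), (7, 13, 38)}.

{(13, 24, 38), (19, 12, 39), (32, 29, 3), (39, 7, 10), (40, 23, 37), (7, 13, 38)}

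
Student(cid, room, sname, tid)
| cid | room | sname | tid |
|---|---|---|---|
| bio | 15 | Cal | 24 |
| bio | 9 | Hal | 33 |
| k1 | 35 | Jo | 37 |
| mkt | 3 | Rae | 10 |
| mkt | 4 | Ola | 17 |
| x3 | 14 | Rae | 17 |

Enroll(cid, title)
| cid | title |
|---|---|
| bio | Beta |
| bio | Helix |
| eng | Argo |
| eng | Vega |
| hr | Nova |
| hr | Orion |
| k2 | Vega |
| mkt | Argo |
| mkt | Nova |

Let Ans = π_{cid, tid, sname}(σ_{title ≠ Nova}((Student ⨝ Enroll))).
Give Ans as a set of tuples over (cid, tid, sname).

{(bio, 24, Cal), (bio, 33, Hal), (mkt, 10, Rae), (mkt, 17, Ola)}

Joining Student and Enroll on cid yields {(bio, 15, Cal, 24, Beta), (bio, 15, Cal, 24, Helix), (bio, 9, Hal, 33, Beta), (bio, 9, Hal, 33, Helix), (mkt, 3, Rae, 10, Argo), (mkt, 3, Rae, 10, Nova), (mkt, 4, Ola, 17, Argo), (mkt, 4, Ola, 17, Nova)}.
Apply σ_{title ≠ Nova}; surviving tuples: {(bio, 15, Cal, 24, Beta), (bio, 15, Cal, 24, Helix), (bio, 9, Hal, 33, Beta), (bio, 9, Hal, 33, Helix), (mkt, 3, Rae, 10, Argo), (mkt, 4, Ola, 17, Argo)}
Keep only column(s) cid, tid, sname (2 duplicate(s) eliminated): {(bio, 24, Cal), (bio, 33, Hal), (mkt, 10, Rae), (mkt, 17, Ola)}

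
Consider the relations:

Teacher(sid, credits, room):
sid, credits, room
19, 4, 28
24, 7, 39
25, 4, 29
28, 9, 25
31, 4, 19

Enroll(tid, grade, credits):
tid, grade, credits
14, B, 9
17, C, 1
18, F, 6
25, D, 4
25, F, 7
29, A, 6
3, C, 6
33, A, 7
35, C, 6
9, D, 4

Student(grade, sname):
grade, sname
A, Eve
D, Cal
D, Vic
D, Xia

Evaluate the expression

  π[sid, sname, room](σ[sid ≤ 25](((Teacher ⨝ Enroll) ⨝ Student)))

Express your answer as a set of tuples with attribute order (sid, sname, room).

{(19, Cal, 28), (19, Vic, 28), (19, Xia, 28), (24, Eve, 39), (25, Cal, 29), (25, Vic, 29), (25, Xia, 29)}

Teacher ⋈ Enroll (natural join on credits): {(19, 4, 28, 25, D), (19, 4, 28, 9, D), (24, 7, 39, 25, F), (24, 7, 39, 33, A), (25, 4, 29, 25, D), (25, 4, 29, 9, D), (28, 9, 25, 14, B), (31, 4, 19, 25, D), (31, 4, 19, 9, D)}
(Teacher ⨝ Enroll) ⋈ Student (natural join on grade): {(19, 4, 28, 25, D, Cal), (19, 4, 28, 25, D, Vic), (19, 4, 28, 25, D, Xia), (19, 4, 28, 9, D, Cal), (19, 4, 28, 9, D, Vic), (19, 4, 28, 9, D, Xia), (24, 7, 39, 33, A, Eve), (25, 4, 29, 25, D, Cal), (25, 4, 29, 25, D, Vic), (25, 4, 29, 25, D, Xia), (25, 4, 29, 9, D, Cal), (25, 4, 29, 9, D, Vic), (25, 4, 29, 9, D, Xia), (31, 4, 19, 25, D, Cal), (31, 4, 19, 25, D, Vic), (31, 4, 19, 25, D, Xia), (31, 4, 19, 9, D, Cal), (31, 4, 19, 9, D, Vic), (31, 4, 19, 9, D, Xia)}
Filtering on sid ≤ 25 leaves {(19, 4, 28, 25, D, Cal), (19, 4, 28, 25, D, Vic), (19, 4, 28, 25, D, Xia), (19, 4, 28, 9, D, Cal), (19, 4, 28, 9, D, Vic), (19, 4, 28, 9, D, Xia), (24, 7, 39, 33, A, Eve), (25, 4, 29, 25, D, Cal), (25, 4, 29, 25, D, Vic), (25, 4, 29, 25, D, Xia), (25, 4, 29, 9, D, Cal), (25, 4, 29, 9, D, Vic), (25, 4, 29, 9, D, Xia)}.
Keep only column(s) sid, sname, room (6 duplicate(s) eliminated): {(19, Cal, 28), (19, Vic, 28), (19, Xia, 28), (24, Eve, 39), (25, Cal, 29), (25, Vic, 29), (25, Xia, 29)}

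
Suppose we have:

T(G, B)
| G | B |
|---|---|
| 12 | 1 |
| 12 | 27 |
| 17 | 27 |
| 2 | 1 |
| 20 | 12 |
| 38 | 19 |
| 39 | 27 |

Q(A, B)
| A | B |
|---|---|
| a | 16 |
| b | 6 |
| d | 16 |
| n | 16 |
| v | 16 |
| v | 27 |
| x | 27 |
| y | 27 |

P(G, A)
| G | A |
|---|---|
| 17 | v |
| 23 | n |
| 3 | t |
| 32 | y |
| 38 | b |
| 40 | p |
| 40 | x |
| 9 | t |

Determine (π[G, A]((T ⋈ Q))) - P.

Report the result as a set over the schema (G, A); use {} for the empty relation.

{(12, v), (12, x), (12, y), (17, x), (17, y), (39, v), (39, x), (39, y)}

T ⋈ Q (natural join on B): {(12, 27, v), (12, 27, x), (12, 27, y), (17, 27, v), (17, 27, x), (17, 27, y), (39, 27, v), (39, 27, x), (39, 27, y)}
π[G, A]: project onto (G, A) → {(12, v), (12, x), (12, y), (17, v), (17, x), (17, y), (39, v), (39, x), (39, y)}
Taking the difference: {(12, v), (12, x), (12, y), (17, x), (17, y), (39, v), (39, x), (39, y)}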